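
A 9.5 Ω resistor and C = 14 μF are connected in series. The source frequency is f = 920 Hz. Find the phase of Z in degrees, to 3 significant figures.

ω = 2πf = 5781 rad/s
X_C = 1/(ωC) = 12.4 Ω
Z = 9.50 − j12.4 Ω
|Z| = √(9.50² + 12.4²) = 15.6 Ω
∠Z = arctan(-12.4/9.50) = -52.4°

-52.4°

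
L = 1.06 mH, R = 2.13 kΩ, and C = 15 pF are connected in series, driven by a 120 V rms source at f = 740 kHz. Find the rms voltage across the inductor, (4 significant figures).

61.30 V

ω = 2πf = 4.65e+06 rad/s
X_L = ωL = 4929 Ω
X_C = 1/(ωC) = 14340 Ω
Net reactance X = X_L − X_C = -9410 Ω
Z = 2130 − j9410 Ω
|Z| = √(2130² + 9410²) = 9648 Ω
I = V/|Z| = 12.44 mA
V_L = I·|Z_L| = 0.01244 × 4929 = 61.30 V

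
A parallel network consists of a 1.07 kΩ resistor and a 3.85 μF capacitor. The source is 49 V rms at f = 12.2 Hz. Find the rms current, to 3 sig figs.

ω = 2πf = 76.65 rad/s
X_C = 1/(ωC) = 3390 Ω
Parallel: admittances add. Y = 1/R + jωC
Y = (0.000935 + j0.000295) S
|Y| = 0.000980 S → |Z| = 1/|Y| = 1020 Ω, ∠Z = −∠Y = -17.5°
I = V/|Z| = 49/1020 = 48.0 mA

48.0 mA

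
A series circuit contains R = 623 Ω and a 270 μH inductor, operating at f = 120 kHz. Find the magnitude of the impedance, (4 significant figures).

ω = 2πf = 754000 rad/s
X_L = ωL = 203.6 Ω
Z = 623.0 + j203.6 Ω
|Z| = √(623.0² + 203.6²) = 655.4 Ω

655.4 Ω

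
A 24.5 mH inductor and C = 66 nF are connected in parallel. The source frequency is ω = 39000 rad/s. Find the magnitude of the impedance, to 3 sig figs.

655 Ω

X_L = ωL = 956 Ω
X_C = 1/(ωC) = 389 Ω
Parallel: admittances add. Y = 1/(jωL) + jωC
Y = (0 + j0.00153) S
|Y| = 0.00153 S → |Z| = 1/|Y| = 655 Ω, ∠Z = −∠Y = -90.0°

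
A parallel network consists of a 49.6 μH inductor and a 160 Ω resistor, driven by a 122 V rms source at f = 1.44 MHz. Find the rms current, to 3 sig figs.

ω = 2πf = 9.048e+06 rad/s
X_L = ωL = 449 Ω
Parallel: admittances add. Y = 1/R + 1/(jωL)
Y = (0.00625 − j0.00223) S
|Y| = 0.00664 S → |Z| = 1/|Y| = 151 Ω, ∠Z = −∠Y = 19.6°
I = V/|Z| = 122/151 = 810 mA

810 mA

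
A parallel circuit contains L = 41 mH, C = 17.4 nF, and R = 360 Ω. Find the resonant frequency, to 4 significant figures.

ω₀ = 1/√(LC) = 1/√(0.041 × 1.74e-08) = 37440 rad/s
f₀ = ω₀/(2π) = 5.959 kHz

5.959 kHz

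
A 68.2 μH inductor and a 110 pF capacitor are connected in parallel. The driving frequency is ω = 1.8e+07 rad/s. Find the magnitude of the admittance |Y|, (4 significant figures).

1.165 mS

X_L = ωL = 1228 Ω
X_C = 1/(ωC) = 505.1 Ω
Parallel: admittances add. Y = 1/(jωL) + jωC
Y = (0 + j0.001165) S
|Y| = 0.001165 S → |Z| = 1/|Y| = 858.1 Ω, ∠Z = −∠Y = -90.00°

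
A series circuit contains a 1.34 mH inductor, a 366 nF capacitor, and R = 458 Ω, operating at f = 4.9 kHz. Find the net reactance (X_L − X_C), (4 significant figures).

ω = 2πf = 30790 rad/s
X_L = ωL = 41.26 Ω
X_C = 1/(ωC) = 88.74 Ω
X = 41.26 − 88.74 = -47.49 Ω

-47.49 Ω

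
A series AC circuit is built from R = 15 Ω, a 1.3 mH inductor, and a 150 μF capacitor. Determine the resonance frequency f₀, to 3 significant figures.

ω₀ = 1/√(LC) = 1/√(0.0013 × 0.00015) = 2265 rad/s
f₀ = ω₀/(2π) = 360 Hz

360 Hz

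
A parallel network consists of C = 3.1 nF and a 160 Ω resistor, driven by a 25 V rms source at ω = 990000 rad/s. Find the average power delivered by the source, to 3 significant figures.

X_C = 1/(ωC) = 326 Ω
Parallel: admittances add. Y = 1/R + jωC
Y = (0.00625 + j0.00307) S
|Y| = 0.00696 S → |Z| = 1/|Y| = 144 Ω, ∠Z = −∠Y = -26.2°
I = V/|Z| = 174 mA
P = VI cos φ = 25 × 0.174 × cos(-26.2°) = 3.91 W

3.91 W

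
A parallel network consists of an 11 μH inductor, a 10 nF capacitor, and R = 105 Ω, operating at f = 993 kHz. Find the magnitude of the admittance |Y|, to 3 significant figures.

ω = 2πf = 6.239e+06 rad/s
X_L = ωL = 68.6 Ω
X_C = 1/(ωC) = 16.0 Ω
Parallel: admittances add. Y = 1/R + 1/(jωL) + jωC
Y = (0.00952 + j0.0478) S
|Y| = 0.0488 S → |Z| = 1/|Y| = 20.5 Ω, ∠Z = −∠Y = -78.7°

48.8 mS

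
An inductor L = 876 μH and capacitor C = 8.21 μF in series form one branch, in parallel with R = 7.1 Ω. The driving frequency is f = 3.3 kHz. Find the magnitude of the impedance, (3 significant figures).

ω = 2πf = 20730 rad/s
X_L = ωL = 18.2 Ω
X_C = 1/(ωC) = 5.87 Ω
Branch 1: Z₁ = R = 7.10 Ω
Branch 2 (series LC): Z₂ = j(X_L − X_C) = j12.3 Ω
Parallel: Z = Z₁Z₂/(Z₁+Z₂), |Z| = 6.15 Ω, ∠Z = 30.0°

6.15 Ω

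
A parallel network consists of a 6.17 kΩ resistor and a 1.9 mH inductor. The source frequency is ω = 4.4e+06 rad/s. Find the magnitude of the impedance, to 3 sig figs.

X_L = ωL = 8360 Ω
Parallel: admittances add. Y = 1/R + 1/(jωL)
Y = (0.000162 − j0.000120) S
|Y| = 0.000201 S → |Z| = 1/|Y| = 4960 Ω, ∠Z = −∠Y = 36.4°

4960 Ω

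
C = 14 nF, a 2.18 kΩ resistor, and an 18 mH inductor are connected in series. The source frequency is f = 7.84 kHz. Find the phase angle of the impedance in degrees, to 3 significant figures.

ω = 2πf = 49260 rad/s
X_L = ωL = 887 Ω
X_C = 1/(ωC) = 1450 Ω
Net reactance X = X_L − X_C = -563 Ω
Z = 2180 − j563 Ω
|Z| = √(2180² + 563²) = 2250 Ω
∠Z = arctan(-563/2180) = -14.5°

-14.5°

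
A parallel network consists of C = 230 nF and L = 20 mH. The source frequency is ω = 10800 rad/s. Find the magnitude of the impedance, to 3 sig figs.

X_L = ωL = 216 Ω
X_C = 1/(ωC) = 403 Ω
Parallel: admittances add. Y = 1/(jωL) + jωC
Y = (0 − j0.00215) S
|Y| = 0.00215 S → |Z| = 1/|Y| = 466 Ω, ∠Z = −∠Y = 90.0°

466 Ω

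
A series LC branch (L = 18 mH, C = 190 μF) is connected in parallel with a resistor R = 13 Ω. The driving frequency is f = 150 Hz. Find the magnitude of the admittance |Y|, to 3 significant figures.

ω = 2πf = 942.5 rad/s
X_L = ωL = 17.0 Ω
X_C = 1/(ωC) = 5.58 Ω
Branch 1: Z₁ = R = 13.0 Ω
Branch 2 (series LC): Z₂ = j(X_L − X_C) = j11.4 Ω
Parallel: Z = Z₁Z₂/(Z₁+Z₂), |Z| = 8.56 Ω, ∠Z = 48.8°
|Y| = 1/|Z| = 117 mS

117 mS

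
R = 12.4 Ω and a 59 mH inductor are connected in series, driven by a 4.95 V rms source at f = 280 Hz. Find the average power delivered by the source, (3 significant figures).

27.8 mW

ω = 2πf = 1759 rad/s
X_L = ωL = 104 Ω
Z = 12.4 + j104 Ω
|Z| = √(12.4² + 104²) = 105 Ω
∠Z = arctan(104/12.4) = 83.2°
I = V/|Z| = 47.4 mA
P = VI cos φ = 4.95 × 0.0474 × cos(83.2°) = 27.8 mW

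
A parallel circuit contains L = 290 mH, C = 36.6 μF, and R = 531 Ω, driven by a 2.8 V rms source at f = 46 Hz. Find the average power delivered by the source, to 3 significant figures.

ω = 2πf = 289.0 rad/s
X_L = ωL = 83.8 Ω
X_C = 1/(ωC) = 94.5 Ω
Parallel: admittances add. Y = 1/R + 1/(jωL) + jωC
Y = (0.00188 − j0.00135) S
|Y| = 0.00232 S → |Z| = 1/|Y| = 431 Ω, ∠Z = −∠Y = 35.7°
I = V/|Z| = 6.49 mA
P = VI cos φ = 2.8 × 0.00649 × cos(35.7°) = 14.8 mW

14.8 mW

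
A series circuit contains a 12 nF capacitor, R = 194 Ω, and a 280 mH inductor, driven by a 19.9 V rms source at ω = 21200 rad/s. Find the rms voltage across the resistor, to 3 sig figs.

1.92 V

X_L = ωL = 5940 Ω
X_C = 1/(ωC) = 3930 Ω
Net reactance X = X_L − X_C = 2010 Ω
Z = 194 + j2010 Ω
|Z| = √(194² + 2010²) = 2010 Ω
I = V/|Z| = 9.88 mA
V_R = I·|Z_R| = 0.00988 × 194 = 1.92 V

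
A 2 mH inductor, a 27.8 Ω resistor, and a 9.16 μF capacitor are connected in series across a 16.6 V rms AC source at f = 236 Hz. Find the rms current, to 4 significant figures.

ω = 2πf = 1483 rad/s
X_L = ωL = 2.966 Ω
X_C = 1/(ωC) = 73.62 Ω
Net reactance X = X_L − X_C = -70.66 Ω
Z = 27.80 − j70.66 Ω
|Z| = √(27.80² + 70.66²) = 75.93 Ω
I = V/|Z| = 16.6/75.93 = 218.6 mA

218.6 mA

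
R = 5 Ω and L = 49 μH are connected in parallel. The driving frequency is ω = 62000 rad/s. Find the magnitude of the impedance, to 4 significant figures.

X_L = ωL = 3.038 Ω
Parallel: admittances add. Y = 1/R + 1/(jωL)
Y = (0.2000 − j0.3292) S
|Y| = 0.3852 S → |Z| = 1/|Y| = 2.596 Ω, ∠Z = −∠Y = 58.72°

2.596 Ω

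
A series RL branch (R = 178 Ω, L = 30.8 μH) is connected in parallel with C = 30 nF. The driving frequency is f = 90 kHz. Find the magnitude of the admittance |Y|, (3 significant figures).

ω = 2πf = 565500 rad/s
X_L = ωL = 17.4 Ω
X_C = 1/(ωC) = 58.9 Ω
Branch 1 (R+jX_L): Z₁ = 178 + j17.4 Ω, |Z₁| = 179 Ω
Branch 2 (−jX_C): Z₂ = −j58.9 Ω
Parallel: Z = Z₁Z₂/(Z₁+Z₂), |Z| = 57.7 Ω, ∠Z = -71.3°
|Y| = 1/|Z| = 17.3 mS

17.3 mS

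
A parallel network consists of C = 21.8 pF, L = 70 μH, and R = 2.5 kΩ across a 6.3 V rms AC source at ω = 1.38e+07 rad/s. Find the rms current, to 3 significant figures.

5.27 mA

X_L = ωL = 966 Ω
X_C = 1/(ωC) = 3320 Ω
Parallel: admittances add. Y = 1/R + 1/(jωL) + jωC
Y = (0.000400 − j0.000734) S
|Y| = 0.000836 S → |Z| = 1/|Y| = 1200 Ω, ∠Z = −∠Y = 61.4°
I = V/|Z| = 6.3/1200 = 5.27 mA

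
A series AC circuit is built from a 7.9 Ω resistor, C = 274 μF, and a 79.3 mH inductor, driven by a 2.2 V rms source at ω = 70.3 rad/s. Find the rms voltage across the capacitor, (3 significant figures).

2.43 V

X_L = ωL = 5.57 Ω
X_C = 1/(ωC) = 51.9 Ω
Net reactance X = X_L − X_C = -46.3 Ω
Z = 7.90 − j46.3 Ω
|Z| = √(7.90² + 46.3²) = 47.0 Ω
I = V/|Z| = 46.8 mA
V_C = I·|Z_C| = 0.0468 × 51.9 = 2.43 V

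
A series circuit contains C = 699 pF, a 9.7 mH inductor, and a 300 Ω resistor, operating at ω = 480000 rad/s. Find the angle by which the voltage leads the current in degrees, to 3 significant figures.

79.8°

X_L = ωL = 4660 Ω
X_C = 1/(ωC) = 2980 Ω
Net reactance X = X_L − X_C = 1680 Ω
Z = 300 + j1680 Ω
|Z| = √(300² + 1680²) = 1700 Ω
∠Z = arctan(1680/300) = 79.8°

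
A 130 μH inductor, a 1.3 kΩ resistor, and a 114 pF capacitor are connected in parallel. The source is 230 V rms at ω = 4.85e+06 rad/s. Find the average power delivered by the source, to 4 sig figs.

40.69 W

X_L = ωL = 630.5 Ω
X_C = 1/(ωC) = 1809 Ω
Parallel: admittances add. Y = 1/R + 1/(jωL) + jωC
Y = (0.0007692 − j0.001033) S
|Y| = 0.001288 S → |Z| = 1/|Y| = 776.4 Ω, ∠Z = −∠Y = 53.33°
I = V/|Z| = 296.3 mA
P = VI cos φ = 230 × 0.2963 × cos(53.33°) = 40.69 W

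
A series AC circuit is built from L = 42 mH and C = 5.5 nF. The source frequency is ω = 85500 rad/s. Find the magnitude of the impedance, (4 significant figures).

1464 Ω

X_L = ωL = 3591 Ω
X_C = 1/(ωC) = 2127 Ω
Net reactance X = X_L − X_C = 1464 Ω
Z = j1464 Ω
|Z| = √(0² + 1464²) = 1464 Ω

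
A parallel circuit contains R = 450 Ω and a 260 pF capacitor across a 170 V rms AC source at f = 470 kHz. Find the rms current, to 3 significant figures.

ω = 2πf = 2.953e+06 rad/s
X_C = 1/(ωC) = 1300 Ω
Parallel: admittances add. Y = 1/R + jωC
Y = (0.00222 + j0.000768) S
|Y| = 0.00235 S → |Z| = 1/|Y| = 425 Ω, ∠Z = −∠Y = -19.1°
I = V/|Z| = 170/425 = 400 mA

400 mA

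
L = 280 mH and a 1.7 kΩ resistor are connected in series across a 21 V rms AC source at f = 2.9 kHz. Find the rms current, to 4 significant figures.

ω = 2πf = 18220 rad/s
X_L = ωL = 5102 Ω
Z = 1700 + j5102 Ω
|Z| = √(1700² + 5102²) = 5378 Ω
I = V/|Z| = 21/5378 = 3.905 mA

3.905 mA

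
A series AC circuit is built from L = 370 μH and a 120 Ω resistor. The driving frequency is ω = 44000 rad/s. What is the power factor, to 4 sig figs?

0.9909

X_L = ωL = 16.28 Ω
Z = 120.0 + j16.28 Ω
|Z| = √(120.0² + 16.28²) = 121.1 Ω
∠Z = arctan(16.28/120.0) = 7.726°
cos φ = cos(7.726°) = 0.9909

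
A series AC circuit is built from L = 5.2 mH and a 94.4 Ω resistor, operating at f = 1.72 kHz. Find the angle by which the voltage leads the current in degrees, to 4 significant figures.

ω = 2πf = 10810 rad/s
X_L = ωL = 56.20 Ω
Z = 94.40 + j56.20 Ω
|Z| = √(94.40² + 56.20²) = 109.9 Ω
∠Z = arctan(56.20/94.40) = 30.77°

30.77°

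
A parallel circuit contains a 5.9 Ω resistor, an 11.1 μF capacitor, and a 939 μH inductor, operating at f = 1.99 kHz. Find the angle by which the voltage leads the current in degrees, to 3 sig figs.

-17.6°

ω = 2πf = 12500 rad/s
X_L = ωL = 11.7 Ω
X_C = 1/(ωC) = 7.21 Ω
Parallel: admittances add. Y = 1/R + 1/(jωL) + jωC
Y = (0.169 + j0.0536) S
|Y| = 0.178 S → |Z| = 1/|Y| = 5.63 Ω, ∠Z = −∠Y = -17.6°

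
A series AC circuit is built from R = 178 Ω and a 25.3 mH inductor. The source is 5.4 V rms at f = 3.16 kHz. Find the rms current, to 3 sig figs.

ω = 2πf = 19850 rad/s
X_L = ωL = 502 Ω
Z = 178 + j502 Ω
|Z| = √(178² + 502²) = 533 Ω
I = V/|Z| = 5.4/533 = 10.1 mA

10.1 mA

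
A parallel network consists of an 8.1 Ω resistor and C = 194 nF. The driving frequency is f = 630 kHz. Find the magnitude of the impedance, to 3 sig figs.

1.29 Ω

ω = 2πf = 3.958e+06 rad/s
X_C = 1/(ωC) = 1.30 Ω
Parallel: admittances add. Y = 1/R + jωC
Y = (0.123 + j0.768) S
|Y| = 0.778 S → |Z| = 1/|Y| = 1.29 Ω, ∠Z = −∠Y = -80.9°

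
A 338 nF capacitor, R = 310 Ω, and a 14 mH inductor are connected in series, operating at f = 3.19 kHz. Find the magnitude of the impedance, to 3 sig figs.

337 Ω

ω = 2πf = 20040 rad/s
X_L = ωL = 281 Ω
X_C = 1/(ωC) = 148 Ω
Net reactance X = X_L − X_C = 133 Ω
Z = 310 + j133 Ω
|Z| = √(310² + 133²) = 337 Ω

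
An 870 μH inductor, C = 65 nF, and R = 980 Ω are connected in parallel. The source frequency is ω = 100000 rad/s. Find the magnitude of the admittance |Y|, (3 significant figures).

X_L = ωL = 87.0 Ω
X_C = 1/(ωC) = 154 Ω
Parallel: admittances add. Y = 1/R + 1/(jωL) + jωC
Y = (0.00102 − j0.00499) S
|Y| = 0.00510 S → |Z| = 1/|Y| = 196 Ω, ∠Z = −∠Y = 78.5°

5.10 mS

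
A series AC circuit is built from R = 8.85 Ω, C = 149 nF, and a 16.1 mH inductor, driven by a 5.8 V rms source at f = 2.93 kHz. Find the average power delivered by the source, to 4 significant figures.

ω = 2πf = 18410 rad/s
X_L = ωL = 296.4 Ω
X_C = 1/(ωC) = 364.6 Ω
Net reactance X = X_L − X_C = -68.16 Ω
Z = 8.850 − j68.16 Ω
|Z| = √(8.850² + 68.16²) = 68.73 Ω
∠Z = arctan(-68.16/8.850) = -82.60°
I = V/|Z| = 84.38 mA
P = VI cos φ = 5.8 × 0.08438 × cos(-82.60°) = 63.02 mW

63.02 mW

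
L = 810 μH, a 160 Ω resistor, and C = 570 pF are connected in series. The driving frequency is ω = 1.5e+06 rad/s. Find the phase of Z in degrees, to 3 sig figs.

X_L = ωL = 1220 Ω
X_C = 1/(ωC) = 1170 Ω
Net reactance X = X_L − X_C = 45.4 Ω
Z = 160 + j45.4 Ω
|Z| = √(160² + 45.4²) = 166 Ω
∠Z = arctan(45.4/160) = 15.8°

15.8°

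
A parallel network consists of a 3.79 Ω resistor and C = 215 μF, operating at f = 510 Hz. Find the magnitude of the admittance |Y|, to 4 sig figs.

737.7 mS

ω = 2πf = 3204 rad/s
X_C = 1/(ωC) = 1.451 Ω
Parallel: admittances add. Y = 1/R + jωC
Y = (0.2639 + j0.6890) S
|Y| = 0.7377 S → |Z| = 1/|Y| = 1.355 Ω, ∠Z = −∠Y = -69.04°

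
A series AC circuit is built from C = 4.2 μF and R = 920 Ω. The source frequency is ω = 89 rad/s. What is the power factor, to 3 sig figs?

X_C = 1/(ωC) = 2680 Ω
Z = 920 − j2680 Ω
|Z| = √(920² + 2680²) = 2830 Ω
∠Z = arctan(-2680/920) = -71.0°
cos φ = cos(-71.0°) = 0.325

0.325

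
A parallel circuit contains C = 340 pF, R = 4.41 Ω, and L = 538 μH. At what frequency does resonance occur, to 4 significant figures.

ω₀ = 1/√(LC) = 1/√(0.000538 × 3.4e-10) = 2.338e+06 rad/s
f₀ = ω₀/(2π) = 372.1 kHz

372.1 kHz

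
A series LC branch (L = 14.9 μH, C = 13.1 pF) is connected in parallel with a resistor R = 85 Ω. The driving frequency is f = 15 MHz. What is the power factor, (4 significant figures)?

0.9899

ω = 2πf = 9.425e+07 rad/s
X_L = ωL = 1404 Ω
X_C = 1/(ωC) = 809.9 Ω
Branch 1: Z₁ = R = 85.00 Ω
Branch 2 (series LC): Z₂ = j(X_L − X_C) = j594.3 Ω
Parallel: Z = Z₁Z₂/(Z₁+Z₂), |Z| = 84.14 Ω, ∠Z = 8.139°
cos φ = cos(8.139°) = 0.9899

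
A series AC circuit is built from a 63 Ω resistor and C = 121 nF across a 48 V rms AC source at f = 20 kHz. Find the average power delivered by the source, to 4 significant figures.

ω = 2πf = 125700 rad/s
X_C = 1/(ωC) = 65.77 Ω
Z = 63.00 − j65.77 Ω
|Z| = √(63.00² + 65.77²) = 91.07 Ω
∠Z = arctan(-65.77/63.00) = -46.23°
I = V/|Z| = 527.1 mA
P = VI cos φ = 48 × 0.5271 × cos(-46.23°) = 17.50 W

17.50 W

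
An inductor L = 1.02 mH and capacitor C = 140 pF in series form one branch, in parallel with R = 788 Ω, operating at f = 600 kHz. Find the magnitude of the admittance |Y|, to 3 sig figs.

ω = 2πf = 3.77e+06 rad/s
X_L = ωL = 3850 Ω
X_C = 1/(ωC) = 1890 Ω
Branch 1: Z₁ = R = 788 Ω
Branch 2 (series LC): Z₂ = j(X_L − X_C) = j1950 Ω
Parallel: Z = Z₁Z₂/(Z₁+Z₂), |Z| = 731 Ω, ∠Z = 22.0°
|Y| = 1/|Z| = 1.37 mS

1.37 mS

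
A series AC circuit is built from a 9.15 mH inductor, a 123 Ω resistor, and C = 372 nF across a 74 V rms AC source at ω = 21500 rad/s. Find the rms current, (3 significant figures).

520 mA

X_L = ωL = 197 Ω
X_C = 1/(ωC) = 125 Ω
Net reactance X = X_L − X_C = 71.7 Ω
Z = 123 + j71.7 Ω
|Z| = √(123² + 71.7²) = 142 Ω
I = V/|Z| = 74/142 = 520 mA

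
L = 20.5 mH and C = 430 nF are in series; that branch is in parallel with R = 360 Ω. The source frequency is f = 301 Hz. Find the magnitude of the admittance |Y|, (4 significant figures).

2.902 mS

ω = 2πf = 1891 rad/s
X_L = ωL = 38.77 Ω
X_C = 1/(ωC) = 1230 Ω
Branch 1: Z₁ = R = 360.0 Ω
Branch 2 (series LC): Z₂ = j(X_L − X_C) = −j1191 Ω
Parallel: Z = Z₁Z₂/(Z₁+Z₂), |Z| = 344.6 Ω, ∠Z = -16.82°
|Y| = 1/|Z| = 2.902 mS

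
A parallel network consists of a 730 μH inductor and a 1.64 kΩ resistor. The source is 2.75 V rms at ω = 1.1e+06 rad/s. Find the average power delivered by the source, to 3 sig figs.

X_L = ωL = 803 Ω
Parallel: admittances add. Y = 1/R + 1/(jωL)
Y = (0.000610 − j0.00125) S
|Y| = 0.00139 S → |Z| = 1/|Y| = 721 Ω, ∠Z = −∠Y = 63.9°
I = V/|Z| = 3.81 mA
P = VI cos φ = 2.75 × 0.00381 × cos(63.9°) = 4.61 mW

4.61 mW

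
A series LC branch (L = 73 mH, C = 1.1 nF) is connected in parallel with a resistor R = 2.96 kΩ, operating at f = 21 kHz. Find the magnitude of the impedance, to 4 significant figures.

2012 Ω

ω = 2πf = 131900 rad/s
X_L = ωL = 9632 Ω
X_C = 1/(ωC) = 6890 Ω
Branch 1: Z₁ = R = 2960 Ω
Branch 2 (series LC): Z₂ = j(X_L − X_C) = j2742 Ω
Parallel: Z = Z₁Z₂/(Z₁+Z₂), |Z| = 2012 Ω, ∠Z = 47.19°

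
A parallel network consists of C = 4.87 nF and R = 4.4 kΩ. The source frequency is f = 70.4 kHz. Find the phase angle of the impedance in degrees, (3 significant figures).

ω = 2πf = 442300 rad/s
X_C = 1/(ωC) = 464 Ω
Parallel: admittances add. Y = 1/R + jωC
Y = (0.000227 + j0.00215) S
|Y| = 0.00217 S → |Z| = 1/|Y| = 462 Ω, ∠Z = −∠Y = -84.0°

-84.0°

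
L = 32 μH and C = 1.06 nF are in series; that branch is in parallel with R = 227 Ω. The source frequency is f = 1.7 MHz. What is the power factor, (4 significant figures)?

ω = 2πf = 1.068e+07 rad/s
X_L = ωL = 341.8 Ω
X_C = 1/(ωC) = 88.32 Ω
Branch 1: Z₁ = R = 227.0 Ω
Branch 2 (series LC): Z₂ = j(X_L − X_C) = j253.5 Ω
Parallel: Z = Z₁Z₂/(Z₁+Z₂), |Z| = 169.1 Ω, ∠Z = 41.85°
cos φ = cos(41.85°) = 0.7450

0.7450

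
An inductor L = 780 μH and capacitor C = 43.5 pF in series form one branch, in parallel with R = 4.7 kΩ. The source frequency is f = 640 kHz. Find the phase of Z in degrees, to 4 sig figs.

ω = 2πf = 4.021e+06 rad/s
X_L = ωL = 3137 Ω
X_C = 1/(ωC) = 5717 Ω
Branch 1: Z₁ = R = 4700 Ω
Branch 2 (series LC): Z₂ = j(X_L − X_C) = −j2580 Ω
Parallel: Z = Z₁Z₂/(Z₁+Z₂), |Z| = 2262 Ω, ∠Z = -61.23°

-61.23°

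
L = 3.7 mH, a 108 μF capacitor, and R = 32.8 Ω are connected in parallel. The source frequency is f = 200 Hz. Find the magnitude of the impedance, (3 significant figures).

ω = 2πf = 1257 rad/s
X_L = ωL = 4.65 Ω
X_C = 1/(ωC) = 7.37 Ω
Parallel: admittances add. Y = 1/R + 1/(jωL) + jωC
Y = (0.0305 − j0.0794) S
|Y| = 0.0850 S → |Z| = 1/|Y| = 11.8 Ω, ∠Z = −∠Y = 69.0°

11.8 Ω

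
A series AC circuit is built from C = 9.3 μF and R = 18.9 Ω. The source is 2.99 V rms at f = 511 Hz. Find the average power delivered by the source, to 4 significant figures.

114.3 mW

ω = 2πf = 3211 rad/s
X_C = 1/(ωC) = 33.49 Ω
Z = 18.90 − j33.49 Ω
|Z| = √(18.90² + 33.49²) = 38.46 Ω
∠Z = arctan(-33.49/18.90) = -60.56°
I = V/|Z| = 77.75 mA
P = VI cos φ = 2.99 × 0.07775 × cos(-60.56°) = 114.3 mW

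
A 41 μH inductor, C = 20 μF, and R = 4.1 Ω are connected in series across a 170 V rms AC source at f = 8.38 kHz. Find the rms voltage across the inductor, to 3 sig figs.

85.9 V

ω = 2πf = 52650 rad/s
X_L = ωL = 2.16 Ω
X_C = 1/(ωC) = 0.950 Ω
Net reactance X = X_L − X_C = 1.21 Ω
Z = 4.10 + j1.21 Ω
|Z| = √(4.10² + 1.21²) = 4.27 Ω
I = V/|Z| = 39.8 A
V_L = I·|Z_L| = 39.8 × 2.16 = 85.9 V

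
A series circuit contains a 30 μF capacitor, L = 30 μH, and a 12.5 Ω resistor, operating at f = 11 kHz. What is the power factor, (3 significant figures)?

0.992

ω = 2πf = 69120 rad/s
X_L = ωL = 2.07 Ω
X_C = 1/(ωC) = 0.482 Ω
Net reactance X = X_L − X_C = 1.59 Ω
Z = 12.5 + j1.59 Ω
|Z| = √(12.5² + 1.59²) = 12.6 Ω
∠Z = arctan(1.59/12.5) = 7.25°
cos φ = cos(7.25°) = 0.992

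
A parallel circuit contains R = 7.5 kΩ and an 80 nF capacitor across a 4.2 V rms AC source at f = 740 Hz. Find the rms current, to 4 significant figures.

ω = 2πf = 4650 rad/s
X_C = 1/(ωC) = 2688 Ω
Parallel: admittances add. Y = 1/R + jωC
Y = (0.0001333 + j0.0003720) S
|Y| = 0.0003951 S → |Z| = 1/|Y| = 2531 Ω, ∠Z = −∠Y = -70.28°
I = V/|Z| = 4.2/2531 = 1.660 mA

1.660 mA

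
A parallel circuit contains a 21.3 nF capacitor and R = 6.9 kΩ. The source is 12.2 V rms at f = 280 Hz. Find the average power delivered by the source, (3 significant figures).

ω = 2πf = 1759 rad/s
X_C = 1/(ωC) = 26700 Ω
Parallel: admittances add. Y = 1/R + jωC
Y = (0.000145 + j3.75e-05) S
|Y| = 0.000150 S → |Z| = 1/|Y| = 6680 Ω, ∠Z = −∠Y = -14.5°
I = V/|Z| = 1.83 mA
P = VI cos φ = 12.2 × 0.00183 × cos(-14.5°) = 21.6 mW

21.6 mW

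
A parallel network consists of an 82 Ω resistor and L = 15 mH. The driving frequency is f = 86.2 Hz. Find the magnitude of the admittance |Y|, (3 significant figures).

124 mS

ω = 2πf = 541.6 rad/s
X_L = ωL = 8.12 Ω
Parallel: admittances add. Y = 1/R + 1/(jωL)
Y = (0.0122 − j0.123) S
|Y| = 0.124 S → |Z| = 1/|Y| = 8.08 Ω, ∠Z = −∠Y = 84.3°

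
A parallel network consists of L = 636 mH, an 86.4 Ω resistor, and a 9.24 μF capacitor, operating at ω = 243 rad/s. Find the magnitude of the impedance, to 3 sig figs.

81.2 Ω

X_L = ωL = 155 Ω
X_C = 1/(ωC) = 445 Ω
Parallel: admittances add. Y = 1/R + 1/(jωL) + jωC
Y = (0.0116 − j0.00423) S
|Y| = 0.0123 S → |Z| = 1/|Y| = 81.2 Ω, ∠Z = −∠Y = 20.1°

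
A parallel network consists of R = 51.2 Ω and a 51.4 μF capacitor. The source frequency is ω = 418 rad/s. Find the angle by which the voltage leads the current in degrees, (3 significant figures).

-47.7°

X_C = 1/(ωC) = 46.5 Ω
Parallel: admittances add. Y = 1/R + jωC
Y = (0.0195 + j0.0215) S
|Y| = 0.0290 S → |Z| = 1/|Y| = 34.4 Ω, ∠Z = −∠Y = -47.7°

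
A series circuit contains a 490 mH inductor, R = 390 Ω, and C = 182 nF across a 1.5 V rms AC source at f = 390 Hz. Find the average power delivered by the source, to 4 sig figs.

ω = 2πf = 2450 rad/s
X_L = ωL = 1201 Ω
X_C = 1/(ωC) = 2242 Ω
Net reactance X = X_L − X_C = -1042 Ω
Z = 390.0 − j1042 Ω
|Z| = √(390.0² + 1042²) = 1112 Ω
∠Z = arctan(-1042/390.0) = -69.47°
I = V/|Z| = 1.349 mA
P = VI cos φ = 1.5 × 0.001349 × cos(-69.47°) = 709.4 μW

709.4 μW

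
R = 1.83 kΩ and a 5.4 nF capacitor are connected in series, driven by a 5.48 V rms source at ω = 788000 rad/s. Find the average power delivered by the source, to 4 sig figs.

16.14 mW

X_C = 1/(ωC) = 235.0 Ω
Z = 1830 − j235.0 Ω
|Z| = √(1830² + 235.0²) = 1845 Ω
∠Z = arctan(-235.0/1830) = -7.318°
I = V/|Z| = 2.970 mA
P = VI cos φ = 5.48 × 0.002970 × cos(-7.318°) = 16.14 mW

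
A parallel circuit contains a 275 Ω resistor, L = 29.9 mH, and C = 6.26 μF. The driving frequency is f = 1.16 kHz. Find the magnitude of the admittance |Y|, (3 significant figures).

ω = 2πf = 7288 rad/s
X_L = ωL = 218 Ω
X_C = 1/(ωC) = 21.9 Ω
Parallel: admittances add. Y = 1/R + 1/(jωL) + jωC
Y = (0.00364 + j0.0410) S
|Y| = 0.0412 S → |Z| = 1/|Y| = 24.3 Ω, ∠Z = −∠Y = -84.9°

41.2 mS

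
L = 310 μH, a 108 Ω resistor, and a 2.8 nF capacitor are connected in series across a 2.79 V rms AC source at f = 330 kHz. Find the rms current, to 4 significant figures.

ω = 2πf = 2.073e+06 rad/s
X_L = ωL = 642.8 Ω
X_C = 1/(ωC) = 172.2 Ω
Net reactance X = X_L − X_C = 470.5 Ω
Z = 108.0 + j470.5 Ω
|Z| = √(108.0² + 470.5²) = 482.8 Ω
I = V/|Z| = 2.79/482.8 = 5.779 mA

5.779 mA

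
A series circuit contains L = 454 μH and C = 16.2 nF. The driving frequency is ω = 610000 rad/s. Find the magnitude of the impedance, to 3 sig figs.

X_L = ωL = 277 Ω
X_C = 1/(ωC) = 101 Ω
Net reactance X = X_L − X_C = 176 Ω
Z = j176 Ω
|Z| = √(0² + 176²) = 176 Ω

176 Ω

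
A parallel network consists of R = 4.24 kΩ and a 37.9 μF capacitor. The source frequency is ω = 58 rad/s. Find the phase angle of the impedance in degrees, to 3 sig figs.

X_C = 1/(ωC) = 455 Ω
Parallel: admittances add. Y = 1/R + jωC
Y = (0.000236 + j0.00220) S
|Y| = 0.00221 S → |Z| = 1/|Y| = 452 Ω, ∠Z = −∠Y = -83.9°

-83.9°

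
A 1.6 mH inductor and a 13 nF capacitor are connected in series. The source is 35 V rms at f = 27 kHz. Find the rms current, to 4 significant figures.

192.3 mA

ω = 2πf = 169600 rad/s
X_L = ωL = 271.4 Ω
X_C = 1/(ωC) = 453.4 Ω
Net reactance X = X_L − X_C = -182.0 Ω
Z = − j182.0 Ω
|Z| = √(0² + 182.0²) = 182.0 Ω
I = V/|Z| = 35/182.0 = 192.3 mA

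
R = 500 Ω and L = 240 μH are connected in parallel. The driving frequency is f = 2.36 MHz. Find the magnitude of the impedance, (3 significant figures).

ω = 2πf = 1.483e+07 rad/s
X_L = ωL = 3560 Ω
Parallel: admittances add. Y = 1/R + 1/(jωL)
Y = (0.00200 − j0.000281) S
|Y| = 0.00202 S → |Z| = 1/|Y| = 495 Ω, ∠Z = −∠Y = 8.00°

495 Ω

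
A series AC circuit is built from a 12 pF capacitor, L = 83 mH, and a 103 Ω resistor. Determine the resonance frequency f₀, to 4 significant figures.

159.5 kHz

ω₀ = 1/√(LC) = 1/√(0.083 × 1.2e-11) = 1.002e+06 rad/s
f₀ = ω₀/(2π) = 159.5 kHz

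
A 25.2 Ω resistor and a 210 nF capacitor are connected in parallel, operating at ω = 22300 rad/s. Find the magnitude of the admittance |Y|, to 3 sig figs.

X_C = 1/(ωC) = 214 Ω
Parallel: admittances add. Y = 1/R + jωC
Y = (0.0397 + j0.00468) S
|Y| = 0.0400 S → |Z| = 1/|Y| = 25.0 Ω, ∠Z = −∠Y = -6.73°

40.0 mS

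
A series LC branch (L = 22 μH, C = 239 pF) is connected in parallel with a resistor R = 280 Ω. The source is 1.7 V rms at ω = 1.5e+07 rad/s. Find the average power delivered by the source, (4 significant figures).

10.32 mW

X_L = ωL = 330.0 Ω
X_C = 1/(ωC) = 278.9 Ω
Branch 1: Z₁ = R = 280.0 Ω
Branch 2 (series LC): Z₂ = j(X_L − X_C) = j51.06 Ω
Parallel: Z = Z₁Z₂/(Z₁+Z₂), |Z| = 50.23 Ω, ∠Z = 79.67°
I = V/|Z| = 33.84 mA
P = VI cos φ = 1.7 × 0.03384 × cos(79.67°) = 10.32 mW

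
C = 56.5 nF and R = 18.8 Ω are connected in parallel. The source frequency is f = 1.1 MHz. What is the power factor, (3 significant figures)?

ω = 2πf = 6.912e+06 rad/s
X_C = 1/(ωC) = 2.56 Ω
Parallel: admittances add. Y = 1/R + jωC
Y = (0.0532 + j0.390) S
|Y| = 0.394 S → |Z| = 1/|Y| = 2.54 Ω, ∠Z = −∠Y = -82.2°
cos φ = cos(-82.2°) = 0.135

0.135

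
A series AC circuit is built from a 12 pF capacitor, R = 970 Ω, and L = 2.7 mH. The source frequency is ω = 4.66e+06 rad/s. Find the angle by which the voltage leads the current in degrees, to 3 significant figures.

-79.6°

X_L = ωL = 12600 Ω
X_C = 1/(ωC) = 17900 Ω
Net reactance X = X_L − X_C = -5300 Ω
Z = 970 − j5300 Ω
|Z| = √(970² + 5300²) = 5390 Ω
∠Z = arctan(-5300/970) = -79.6°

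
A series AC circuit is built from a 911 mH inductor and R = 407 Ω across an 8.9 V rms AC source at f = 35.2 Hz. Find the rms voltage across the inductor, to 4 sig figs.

ω = 2πf = 221.2 rad/s
X_L = ωL = 201.5 Ω
Z = 407.0 + j201.5 Ω
|Z| = √(407.0² + 201.5²) = 454.1 Ω
I = V/|Z| = 19.60 mA
V_L = I·|Z_L| = 0.01960 × 201.5 = 3.949 V

3.949 V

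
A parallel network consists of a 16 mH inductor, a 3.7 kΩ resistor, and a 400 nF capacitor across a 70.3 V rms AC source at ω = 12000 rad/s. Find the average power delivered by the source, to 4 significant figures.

1.336 W

X_L = ωL = 192.0 Ω
X_C = 1/(ωC) = 208.3 Ω
Parallel: admittances add. Y = 1/R + 1/(jωL) + jωC
Y = (0.0002703 − j0.0004083) S
|Y| = 0.0004897 S → |Z| = 1/|Y| = 2042 Ω, ∠Z = −∠Y = 56.50°
I = V/|Z| = 34.42 mA
P = VI cos φ = 70.3 × 0.03442 × cos(56.50°) = 1.336 W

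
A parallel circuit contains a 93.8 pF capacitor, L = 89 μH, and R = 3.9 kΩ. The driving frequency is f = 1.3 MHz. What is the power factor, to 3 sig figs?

ω = 2πf = 8.168e+06 rad/s
X_L = ωL = 727 Ω
X_C = 1/(ωC) = 1310 Ω
Parallel: admittances add. Y = 1/R + 1/(jωL) + jωC
Y = (0.000256 − j0.000609) S
|Y| = 0.000661 S → |Z| = 1/|Y| = 1510 Ω, ∠Z = −∠Y = 67.2°
cos φ = cos(67.2°) = 0.388

0.388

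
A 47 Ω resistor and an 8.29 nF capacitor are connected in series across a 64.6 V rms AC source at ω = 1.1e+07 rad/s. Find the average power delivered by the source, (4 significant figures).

84.21 W

X_C = 1/(ωC) = 10.97 Ω
Z = 47.00 − j10.97 Ω
|Z| = √(47.00² + 10.97²) = 48.26 Ω
∠Z = arctan(-10.97/47.00) = -13.13°
I = V/|Z| = 1.339 A
P = VI cos φ = 64.6 × 1.339 × cos(-13.13°) = 84.21 W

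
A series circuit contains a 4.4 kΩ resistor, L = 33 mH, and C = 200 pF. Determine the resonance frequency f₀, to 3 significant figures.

62.0 kHz

ω₀ = 1/√(LC) = 1/√(0.033 × 2e-10) = 389200 rad/s
f₀ = ω₀/(2π) = 62.0 kHz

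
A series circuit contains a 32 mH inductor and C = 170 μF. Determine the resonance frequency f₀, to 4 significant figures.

68.24 Hz

ω₀ = 1/√(LC) = 1/√(0.032 × 0.00017) = 428.7 rad/s
f₀ = ω₀/(2π) = 68.24 Hz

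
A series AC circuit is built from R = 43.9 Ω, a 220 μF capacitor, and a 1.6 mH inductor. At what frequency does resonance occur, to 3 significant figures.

ω₀ = 1/√(LC) = 1/√(0.0016 × 0.00022) = 1685 rad/s
f₀ = ω₀/(2π) = 268 Hz

268 Hz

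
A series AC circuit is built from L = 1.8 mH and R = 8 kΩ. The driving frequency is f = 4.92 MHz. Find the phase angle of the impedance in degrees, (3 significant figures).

ω = 2πf = 3.091e+07 rad/s
X_L = ωL = 55600 Ω
Z = 8000 + j55600 Ω
|Z| = √(8000² + 55600²) = 56200 Ω
∠Z = arctan(55600/8000) = 81.8°

81.8°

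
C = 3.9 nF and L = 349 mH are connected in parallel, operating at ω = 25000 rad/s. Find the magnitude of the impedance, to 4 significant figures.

58430 Ω

X_L = ωL = 8725 Ω
X_C = 1/(ωC) = 10260 Ω
Parallel: admittances add. Y = 1/(jωL) + jωC
Y = (0 − j1.711e-05) S
|Y| = 1.711e-05 S → |Z| = 1/|Y| = 58430 Ω, ∠Z = −∠Y = 90.00°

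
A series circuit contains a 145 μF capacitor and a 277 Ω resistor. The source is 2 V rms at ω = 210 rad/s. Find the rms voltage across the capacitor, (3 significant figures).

0.235 V

X_C = 1/(ωC) = 32.8 Ω
Z = 277 − j32.8 Ω
|Z| = √(277² + 32.8²) = 279 Ω
I = V/|Z| = 7.17 mA
V_C = I·|Z_C| = 0.00717 × 32.8 = 0.235 V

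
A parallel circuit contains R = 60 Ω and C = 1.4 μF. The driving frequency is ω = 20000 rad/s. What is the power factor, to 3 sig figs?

X_C = 1/(ωC) = 35.7 Ω
Parallel: admittances add. Y = 1/R + jωC
Y = (0.0167 + j0.0280) S
|Y| = 0.0326 S → |Z| = 1/|Y| = 30.7 Ω, ∠Z = −∠Y = -59.2°
cos φ = cos(-59.2°) = 0.511

0.511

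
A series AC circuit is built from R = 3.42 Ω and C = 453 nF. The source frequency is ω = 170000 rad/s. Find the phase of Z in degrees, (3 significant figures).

X_C = 1/(ωC) = 13.0 Ω
Z = 3.42 − j13.0 Ω
|Z| = √(3.42² + 13.0²) = 13.4 Ω
∠Z = arctan(-13.0/3.42) = -75.2°

-75.2°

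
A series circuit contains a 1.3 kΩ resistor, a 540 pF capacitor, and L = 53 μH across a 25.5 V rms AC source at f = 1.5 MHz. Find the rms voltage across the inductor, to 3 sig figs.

ω = 2πf = 9.425e+06 rad/s
X_L = ωL = 500 Ω
X_C = 1/(ωC) = 196 Ω
Net reactance X = X_L − X_C = 303 Ω
Z = 1300 + j303 Ω
|Z| = √(1300² + 303²) = 1330 Ω
I = V/|Z| = 19.1 mA
V_L = I·|Z_L| = 0.0191 × 500 = 9.54 V

9.54 V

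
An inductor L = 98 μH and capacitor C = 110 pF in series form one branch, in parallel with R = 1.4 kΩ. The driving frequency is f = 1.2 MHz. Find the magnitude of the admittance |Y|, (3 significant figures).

ω = 2πf = 7.54e+06 rad/s
X_L = ωL = 739 Ω
X_C = 1/(ωC) = 1210 Ω
Branch 1: Z₁ = R = 1400 Ω
Branch 2 (series LC): Z₂ = j(X_L − X_C) = −j467 Ω
Parallel: Z = Z₁Z₂/(Z₁+Z₂), |Z| = 443 Ω, ∠Z = -71.6°
|Y| = 1/|Z| = 2.26 mS

2.26 mS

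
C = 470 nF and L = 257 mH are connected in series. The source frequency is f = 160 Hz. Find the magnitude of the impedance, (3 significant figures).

1860 Ω

ω = 2πf = 1005 rad/s
X_L = ωL = 258 Ω
X_C = 1/(ωC) = 2120 Ω
Net reactance X = X_L − X_C = -1860 Ω
Z = − j1860 Ω
|Z| = √(0² + 1860²) = 1860 Ω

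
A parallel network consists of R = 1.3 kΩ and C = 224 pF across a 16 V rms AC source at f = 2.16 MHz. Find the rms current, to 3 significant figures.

ω = 2πf = 1.357e+07 rad/s
X_C = 1/(ωC) = 329 Ω
Parallel: admittances add. Y = 1/R + jωC
Y = (0.000769 + j0.00304) S
|Y| = 0.00314 S → |Z| = 1/|Y| = 319 Ω, ∠Z = −∠Y = -75.8°
I = V/|Z| = 16/319 = 50.2 mA

50.2 mA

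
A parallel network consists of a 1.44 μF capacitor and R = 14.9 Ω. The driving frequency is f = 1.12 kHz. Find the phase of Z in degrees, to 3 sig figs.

-8.59°

ω = 2πf = 7037 rad/s
X_C = 1/(ωC) = 98.7 Ω
Parallel: admittances add. Y = 1/R + jωC
Y = (0.0671 + j0.0101) S
|Y| = 0.0679 S → |Z| = 1/|Y| = 14.7 Ω, ∠Z = −∠Y = -8.59°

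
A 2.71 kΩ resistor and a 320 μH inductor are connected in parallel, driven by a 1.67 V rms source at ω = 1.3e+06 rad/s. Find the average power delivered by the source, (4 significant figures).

1.029 mW

X_L = ωL = 416.0 Ω
Parallel: admittances add. Y = 1/R + 1/(jωL)
Y = (0.0003690 − j0.002404) S
|Y| = 0.002432 S → |Z| = 1/|Y| = 411.2 Ω, ∠Z = −∠Y = 81.27°
I = V/|Z| = 4.061 mA
P = VI cos φ = 1.67 × 0.004061 × cos(81.27°) = 1.029 mW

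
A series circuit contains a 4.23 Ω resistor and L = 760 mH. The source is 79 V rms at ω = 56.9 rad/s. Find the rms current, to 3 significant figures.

X_L = ωL = 43.2 Ω
Z = 4.23 + j43.2 Ω
|Z| = √(4.23² + 43.2²) = 43.5 Ω
I = V/|Z| = 79/43.5 = 1.82 A

1.82 A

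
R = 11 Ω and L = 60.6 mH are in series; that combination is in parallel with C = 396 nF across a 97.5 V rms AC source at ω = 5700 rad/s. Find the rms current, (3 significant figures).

62.6 mA

X_L = ωL = 345 Ω
X_C = 1/(ωC) = 443 Ω
Branch 1 (R+jX_L): Z₁ = 11.0 + j345 Ω, |Z₁| = 346 Ω
Branch 2 (−jX_C): Z₂ = −j443 Ω
Parallel: Z = Z₁Z₂/(Z₁+Z₂), |Z| = 1560 Ω, ∠Z = 81.7°
I = V/|Z| = 97.5/1560 = 62.6 mA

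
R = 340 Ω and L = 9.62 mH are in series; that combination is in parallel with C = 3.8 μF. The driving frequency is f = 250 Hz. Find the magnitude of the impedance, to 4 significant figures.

ω = 2πf = 1571 rad/s
X_L = ωL = 15.11 Ω
X_C = 1/(ωC) = 167.5 Ω
Branch 1 (R+jX_L): Z₁ = 340.0 + j15.11 Ω, |Z₁| = 340.3 Ω
Branch 2 (−jX_C): Z₂ = −j167.5 Ω
Parallel: Z = Z₁Z₂/(Z₁+Z₂), |Z| = 153.0 Ω, ∠Z = -63.31°

153.0 Ω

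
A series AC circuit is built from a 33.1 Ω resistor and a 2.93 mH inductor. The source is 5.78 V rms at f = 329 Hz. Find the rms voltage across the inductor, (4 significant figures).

1.040 V

ω = 2πf = 2067 rad/s
X_L = ωL = 6.057 Ω
Z = 33.10 + j6.057 Ω
|Z| = √(33.10² + 6.057²) = 33.65 Ω
I = V/|Z| = 171.8 mA
V_L = I·|Z_L| = 0.1718 × 6.057 = 1.040 V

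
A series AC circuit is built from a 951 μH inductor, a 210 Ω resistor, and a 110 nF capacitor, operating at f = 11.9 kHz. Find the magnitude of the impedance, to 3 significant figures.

216 Ω

ω = 2πf = 74770 rad/s
X_L = ωL = 71.1 Ω
X_C = 1/(ωC) = 122 Ω
Net reactance X = X_L − X_C = -50.5 Ω
Z = 210 − j50.5 Ω
|Z| = √(210² + 50.5²) = 216 Ω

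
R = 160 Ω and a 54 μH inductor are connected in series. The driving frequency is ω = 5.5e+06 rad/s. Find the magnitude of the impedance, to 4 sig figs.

X_L = ωL = 297.0 Ω
Z = 160.0 + j297.0 Ω
|Z| = √(160.0² + 297.0²) = 337.4 Ω

337.4 Ω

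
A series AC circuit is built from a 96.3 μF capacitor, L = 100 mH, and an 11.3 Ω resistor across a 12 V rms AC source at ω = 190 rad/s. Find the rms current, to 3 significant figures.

X_L = ωL = 19.0 Ω
X_C = 1/(ωC) = 54.7 Ω
Net reactance X = X_L − X_C = -35.7 Ω
Z = 11.3 − j35.7 Ω
|Z| = √(11.3² + 35.7²) = 37.4 Ω
I = V/|Z| = 12/37.4 = 321 mA

321 mA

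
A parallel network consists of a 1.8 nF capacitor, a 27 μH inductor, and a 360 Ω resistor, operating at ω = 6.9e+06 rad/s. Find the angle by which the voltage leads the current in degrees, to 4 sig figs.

X_L = ωL = 186.3 Ω
X_C = 1/(ωC) = 80.52 Ω
Parallel: admittances add. Y = 1/R + 1/(jωL) + jωC
Y = (0.002778 + j0.007052) S
|Y| = 0.007580 S → |Z| = 1/|Y| = 131.9 Ω, ∠Z = −∠Y = -68.50°

-68.50°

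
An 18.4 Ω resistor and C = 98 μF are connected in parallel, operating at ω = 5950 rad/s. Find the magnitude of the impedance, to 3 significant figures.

X_C = 1/(ωC) = 1.71 Ω
Parallel: admittances add. Y = 1/R + jωC
Y = (0.0543 + j0.583) S
|Y| = 0.586 S → |Z| = 1/|Y| = 1.71 Ω, ∠Z = −∠Y = -84.7°

1.71 Ω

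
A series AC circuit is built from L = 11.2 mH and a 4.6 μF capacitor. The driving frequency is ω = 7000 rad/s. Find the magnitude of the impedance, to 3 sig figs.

47.3 Ω

X_L = ωL = 78.4 Ω
X_C = 1/(ωC) = 31.1 Ω
Net reactance X = X_L − X_C = 47.3 Ω
Z = j47.3 Ω
|Z| = √(0² + 47.3²) = 47.3 Ω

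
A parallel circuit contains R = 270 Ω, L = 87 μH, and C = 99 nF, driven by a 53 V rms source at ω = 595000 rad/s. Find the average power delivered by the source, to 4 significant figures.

X_L = ωL = 51.77 Ω
X_C = 1/(ωC) = 16.98 Ω
Parallel: admittances add. Y = 1/R + 1/(jωL) + jωC
Y = (0.003704 + j0.03959) S
|Y| = 0.03976 S → |Z| = 1/|Y| = 25.15 Ω, ∠Z = −∠Y = -84.66°
I = V/|Z| = 2.107 A
P = VI cos φ = 53 × 2.107 × cos(-84.66°) = 10.40 W

10.40 W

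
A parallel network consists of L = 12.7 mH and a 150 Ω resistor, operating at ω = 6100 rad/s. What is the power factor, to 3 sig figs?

X_L = ωL = 77.5 Ω
Parallel: admittances add. Y = 1/R + 1/(jωL)
Y = (0.00667 − j0.0129) S
|Y| = 0.0145 S → |Z| = 1/|Y| = 68.8 Ω, ∠Z = −∠Y = 62.7°
cos φ = cos(62.7°) = 0.459

0.459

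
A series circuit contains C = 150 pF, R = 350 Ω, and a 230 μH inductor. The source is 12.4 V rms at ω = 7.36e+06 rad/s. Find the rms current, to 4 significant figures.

14.40 mA

X_L = ωL = 1693 Ω
X_C = 1/(ωC) = 905.8 Ω
Net reactance X = X_L − X_C = 787.0 Ω
Z = 350.0 + j787.0 Ω
|Z| = √(350.0² + 787.0²) = 861.3 Ω
I = V/|Z| = 12.4/861.3 = 14.40 mA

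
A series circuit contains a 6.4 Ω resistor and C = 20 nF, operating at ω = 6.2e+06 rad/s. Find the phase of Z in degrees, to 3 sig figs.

X_C = 1/(ωC) = 8.06 Ω
Z = 6.40 − j8.06 Ω
|Z| = √(6.40² + 8.06²) = 10.3 Ω
∠Z = arctan(-8.06/6.40) = -51.6°

-51.6°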